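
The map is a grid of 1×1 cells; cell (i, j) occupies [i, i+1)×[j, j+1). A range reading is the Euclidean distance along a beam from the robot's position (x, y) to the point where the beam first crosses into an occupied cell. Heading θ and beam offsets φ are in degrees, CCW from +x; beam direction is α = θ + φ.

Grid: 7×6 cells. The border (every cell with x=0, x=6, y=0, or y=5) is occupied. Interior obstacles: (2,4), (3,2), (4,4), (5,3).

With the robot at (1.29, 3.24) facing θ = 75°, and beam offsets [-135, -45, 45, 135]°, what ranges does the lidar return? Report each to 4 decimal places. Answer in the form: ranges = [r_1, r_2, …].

beam 1: φ=-135°, α=300°
  direction (0.5000, -0.8660); cell (1,3); t to first gridline: x 1.4200, y 0.2771 (then +2.0000 / +1.1547)
    (1,2) via y @ 0.2771
    (2,2) via x @ 1.4200
    (2,1) via y @ 1.4318
    (2,0) via y @ 2.5865  # hit
  → r_1 = 2.5865
beam 2: φ=-45°, α=30°
  direction (0.8660, 0.5000); cell (1,3); t to first gridline: x 0.8198, y 1.5200 (then +1.1547 / +2.0000)
    (2,3) via x @ 0.8198
    (2,4) via y @ 1.5200  # hit
  → r_2 = 1.5200
beam 3: φ=45°, α=120°
  direction (-0.5000, 0.8660); cell (1,3); t to first gridline: x 0.5800, y 0.8776 (then +2.0000 / +1.1547)
    (0,3) via x @ 0.5800  # hit
  → r_3 = 0.5800
beam 4: φ=135°, α=210°
  direction (-0.8660, -0.5000); cell (1,3); t to first gridline: x 0.3349, y 0.4800 (then +1.1547 / +2.0000)
    (0,3) via x @ 0.3349  # hit
  → r_4 = 0.3349

ranges = [2.5865, 1.5200, 0.5800, 0.3349]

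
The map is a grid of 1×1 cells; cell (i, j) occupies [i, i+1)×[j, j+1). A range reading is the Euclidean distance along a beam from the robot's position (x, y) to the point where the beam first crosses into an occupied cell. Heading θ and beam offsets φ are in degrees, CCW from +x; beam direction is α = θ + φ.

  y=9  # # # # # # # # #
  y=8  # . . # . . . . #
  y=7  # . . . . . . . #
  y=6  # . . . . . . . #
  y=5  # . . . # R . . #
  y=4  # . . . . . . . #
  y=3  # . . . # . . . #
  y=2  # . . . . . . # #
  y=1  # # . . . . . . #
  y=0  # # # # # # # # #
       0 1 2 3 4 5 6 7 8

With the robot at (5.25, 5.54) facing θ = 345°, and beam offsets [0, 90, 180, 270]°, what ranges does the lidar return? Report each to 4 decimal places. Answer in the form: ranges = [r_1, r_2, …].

ranges = [2.8470, 3.5821, 0.2588, 1.5943]

beam 1: φ=0°, α=345°
  d=(0.9659,-0.2588)  start (5,5)  tX=0.7765 tY=2.0864  stride 1/|dx|=1.0353 1/|dy|=3.8637
    cross x-line → (6,5), t=0.7765
    cross x-line → (7,5), t=1.8117
    cross y-line → (7,4), t=2.0864
    cross x-line → (8,4), t=2.8470 (wall)
  → r_1 = 2.8470
beam 2: φ=90°, α=75°
  d=(0.2588,0.9659)  start (5,5)  tX=2.8978 tY=0.4762  stride 1/|dx|=3.8637 1/|dy|=1.0353
    cross y-line → (5,6), t=0.4762
    cross y-line → (5,7), t=1.5115
    cross y-line → (5,8), t=2.5468
    cross x-line → (6,8), t=2.8978
    cross y-line → (6,9), t=3.5821 (wall)
  → r_2 = 3.5821
beam 3: φ=180°, α=165°
  d=(-0.9659,0.2588)  start (5,5)  tX=0.2588 tY=1.7773  stride 1/|dx|=1.0353 1/|dy|=3.8637
    cross x-line → (4,5), t=0.2588 (wall)
  → r_3 = 0.2588
beam 4: φ=270°, α=255°
  d=(-0.2588,-0.9659)  start (5,5)  tX=0.9659 tY=0.5590  stride 1/|dx|=3.8637 1/|dy|=1.0353
    cross y-line → (5,4), t=0.5590
    cross x-line → (4,4), t=0.9659
    cross y-line → (4,3), t=1.5943 (wall)
  → r_4 = 1.5943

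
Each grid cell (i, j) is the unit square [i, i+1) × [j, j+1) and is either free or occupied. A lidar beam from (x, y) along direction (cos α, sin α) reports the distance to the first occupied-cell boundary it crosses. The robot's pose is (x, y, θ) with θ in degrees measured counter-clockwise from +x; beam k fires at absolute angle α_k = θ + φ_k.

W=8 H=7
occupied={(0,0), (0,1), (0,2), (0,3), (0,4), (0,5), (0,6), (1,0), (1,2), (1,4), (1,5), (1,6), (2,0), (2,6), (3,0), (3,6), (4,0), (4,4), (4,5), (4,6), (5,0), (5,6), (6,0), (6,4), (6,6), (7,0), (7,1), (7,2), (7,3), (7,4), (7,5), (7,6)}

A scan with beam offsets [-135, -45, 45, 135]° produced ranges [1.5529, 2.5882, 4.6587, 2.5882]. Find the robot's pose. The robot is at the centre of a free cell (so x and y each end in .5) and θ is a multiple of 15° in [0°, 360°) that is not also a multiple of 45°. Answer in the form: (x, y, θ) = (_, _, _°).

(x, y, θ) = (2.5, 3.5, 300°)

Candidates: 24 free-cell centres × 16 headings = 384 poses. Raycast each; keep the one whose scan matches to 4 dp.
  (5.5, 2.5, 345°): beam 1 = 3.0000 ≠ 1.5529 ✗
  (2.5, 1.5, 210°): beam 1 = 4.6587 ≠ 1.5529 ✗
  (1.5, 1.5, 15°): beam 1 = 0.5774 ≠ 1.5529 ✗
  (6.5, 2.5, 75°): beam 1 = 1.0000 ≠ 1.5529 ✗
  (2.5, 5.5, 75°): beam 1 = 5.1962 ≠ 1.5529 ✗
  …
  (2.5, 3.5, 300°): r_1=1.5529, r_2=2.5882, r_3=4.6587, r_4=2.5882 — all match ✓
Only this pose fits every beam.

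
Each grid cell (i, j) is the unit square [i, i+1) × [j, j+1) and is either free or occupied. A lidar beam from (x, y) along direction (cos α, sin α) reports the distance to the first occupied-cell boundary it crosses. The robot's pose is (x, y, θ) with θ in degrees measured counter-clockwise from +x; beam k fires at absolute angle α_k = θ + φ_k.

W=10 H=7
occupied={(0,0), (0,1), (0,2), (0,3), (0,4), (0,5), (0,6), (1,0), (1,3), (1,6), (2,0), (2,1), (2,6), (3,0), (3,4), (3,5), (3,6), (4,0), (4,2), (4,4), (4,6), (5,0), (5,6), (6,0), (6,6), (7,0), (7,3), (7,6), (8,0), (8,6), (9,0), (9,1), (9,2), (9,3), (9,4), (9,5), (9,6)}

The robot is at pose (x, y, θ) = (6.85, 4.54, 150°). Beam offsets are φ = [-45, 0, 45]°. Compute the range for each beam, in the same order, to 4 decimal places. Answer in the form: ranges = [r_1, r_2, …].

ranges = [1.5115, 2.9200, 1.9153]

beam 1: φ=-45°, α=105°
  cosα=-0.2588 sinα=0.9659 | (6,4) | tMaxX 3.2841 tMaxY 0.4762 | tΔX 3.8637 tΔY 1.0353
    t=0.4762 [y] (6,5)
    t=1.5115 [y] (6,6) — stop
  → r_1 = 1.5115
beam 2: φ=0°, α=150°
  cosα=-0.8660 sinα=0.5000 | (6,4) | tMaxX 0.9815 tMaxY 0.9200 | tΔX 1.1547 tΔY 2.0000
    t=0.9200 [y] (6,5)
    t=0.9815 [x] (5,5)
    t=2.1362 [x] (4,5)
    t=2.9200 [y] (4,6) — stop
  → r_2 = 2.9200
beam 3: φ=45°, α=195°
  cosα=-0.9659 sinα=-0.2588 | (6,4) | tMaxX 0.8800 tMaxY 2.0864 | tΔX 1.0353 tΔY 3.8637
    t=0.8800 [x] (5,4)
    t=1.9153 [x] (4,4) — stop
  → r_3 = 1.9153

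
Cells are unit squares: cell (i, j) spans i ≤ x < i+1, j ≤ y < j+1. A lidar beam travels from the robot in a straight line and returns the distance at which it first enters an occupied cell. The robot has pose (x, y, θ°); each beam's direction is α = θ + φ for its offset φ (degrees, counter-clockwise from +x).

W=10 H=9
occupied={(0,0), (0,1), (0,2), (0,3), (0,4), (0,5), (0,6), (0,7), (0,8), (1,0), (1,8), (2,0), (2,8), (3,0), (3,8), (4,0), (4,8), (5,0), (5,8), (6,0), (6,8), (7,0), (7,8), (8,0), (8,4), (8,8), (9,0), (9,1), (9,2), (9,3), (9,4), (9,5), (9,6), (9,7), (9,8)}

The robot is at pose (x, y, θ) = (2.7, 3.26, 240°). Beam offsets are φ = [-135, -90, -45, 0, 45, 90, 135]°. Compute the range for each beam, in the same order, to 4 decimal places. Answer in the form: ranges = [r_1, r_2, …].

ranges = [4.9072, 1.9630, 1.7600, 2.6096, 2.3397, 4.5200, 5.4870]

beam 1: φ=-135°, α=105°
  dir = (cos 105°, sin 105°) = (-0.2588, 0.9659); from cell (2,3)
  next x-line at t=2.7046, next y-line at t=0.7661; Δt_x=3.8637, Δt_y=1.0353
    y: enter (2,4) at t=0.7661
    y: enter (2,5) at t=1.8014
    x: enter (1,5) at t=2.7046
    y: enter (1,6) at t=2.8367
    y: enter (1,7) at t=3.8719
    y: enter (1,8) at t=4.9072 ← occupied
  → r_1 = 4.9072
beam 2: φ=-90°, α=150°
  dir = (cos 150°, sin 150°) = (-0.8660, 0.5000); from cell (2,3)
  next x-line at t=0.8083, next y-line at t=1.4800; Δt_x=1.1547, Δt_y=2.0000
    x: enter (1,3) at t=0.8083
    y: enter (1,4) at t=1.4800
    x: enter (0,4) at t=1.9630 ← occupied
  → r_2 = 1.9630
beam 3: φ=-45°, α=195°
  dir = (cos 195°, sin 195°) = (-0.9659, -0.2588); from cell (2,3)
  next x-line at t=0.7247, next y-line at t=1.0046; Δt_x=1.0353, Δt_y=3.8637
    x: enter (1,3) at t=0.7247
    y: enter (1,2) at t=1.0046
    x: enter (0,2) at t=1.7600 ← occupied
  → r_3 = 1.7600
beam 4: φ=0°, α=240°
  dir = (cos 240°, sin 240°) = (-0.5000, -0.8660); from cell (2,3)
  next x-line at t=1.4000, next y-line at t=0.3002; Δt_x=2.0000, Δt_y=1.1547
    y: enter (2,2) at t=0.3002
    x: enter (1,2) at t=1.4000
    y: enter (1,1) at t=1.4549
    y: enter (1,0) at t=2.6096 ← occupied
  → r_4 = 2.6096
beam 5: φ=45°, α=285°
  dir = (cos 285°, sin 285°) = (0.2588, -0.9659); from cell (2,3)
  next x-line at t=1.1591, next y-line at t=0.2692; Δt_x=3.8637, Δt_y=1.0353
    y: enter (2,2) at t=0.2692
    x: enter (3,2) at t=1.1591
    y: enter (3,1) at t=1.3044
    y: enter (3,0) at t=2.3397 ← occupied
  → r_5 = 2.3397
beam 6: φ=90°, α=330°
  dir = (cos 330°, sin 330°) = (0.8660, -0.5000); from cell (2,3)
  next x-line at t=0.3464, next y-line at t=0.5200; Δt_x=1.1547, Δt_y=2.0000
    x: enter (3,3) at t=0.3464
    y: enter (3,2) at t=0.5200
    x: enter (4,2) at t=1.5011
    y: enter (4,1) at t=2.5200
    x: enter (5,1) at t=2.6558
    x: enter (6,1) at t=3.8105
    y: enter (6,0) at t=4.5200 ← occupied
  → r_6 = 4.5200
beam 7: φ=135°, α=15°
  dir = (cos 15°, sin 15°) = (0.9659, 0.2588); from cell (2,3)
  next x-line at t=0.3106, next y-line at t=2.8591; Δt_x=1.0353, Δt_y=3.8637
    x: enter (3,3) at t=0.3106
    x: enter (4,3) at t=1.3459
    x: enter (5,3) at t=2.3811
    y: enter (5,4) at t=2.8591
    x: enter (6,4) at t=3.4164
    x: enter (7,4) at t=4.4517
    x: enter (8,4) at t=5.4870 ← occupied
  → r_7 = 5.4870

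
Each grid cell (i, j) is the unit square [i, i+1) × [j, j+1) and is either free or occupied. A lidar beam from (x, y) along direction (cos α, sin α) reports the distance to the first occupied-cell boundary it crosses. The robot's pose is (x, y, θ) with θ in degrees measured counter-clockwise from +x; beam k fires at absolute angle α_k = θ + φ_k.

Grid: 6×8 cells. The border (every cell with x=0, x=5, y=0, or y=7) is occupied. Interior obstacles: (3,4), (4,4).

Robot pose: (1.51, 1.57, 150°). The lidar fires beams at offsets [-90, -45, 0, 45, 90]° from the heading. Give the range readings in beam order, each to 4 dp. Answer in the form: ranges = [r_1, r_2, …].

beam 1: φ=-90°, α=60°
  cosα=0.5000 sinα=0.8660 | (1,1) | tMaxX 0.9800 tMaxY 0.4965 | tΔX 2.0000 tΔY 1.1547
    t=0.4965 [y] (1,2)
    t=0.9800 [x] (2,2)
    t=1.6512 [y] (2,3)
    t=2.8059 [y] (2,4)
    t=2.9800 [x] (3,4) — stop
  → r_1 = 2.9800
beam 2: φ=-45°, α=105°
  cosα=-0.2588 sinα=0.9659 | (1,1) | tMaxX 1.9705 tMaxY 0.4452 | tΔX 3.8637 tΔY 1.0353
    t=0.4452 [y] (1,2)
    t=1.4804 [y] (1,3)
    t=1.9705 [x] (0,3) — stop
  → r_2 = 1.9705
beam 3: φ=0°, α=150°
  cosα=-0.8660 sinα=0.5000 | (1,1) | tMaxX 0.5889 tMaxY 0.8600 | tΔX 1.1547 tΔY 2.0000
    t=0.5889 [x] (0,1) — stop
  → r_3 = 0.5889
beam 4: φ=45°, α=195°
  cosα=-0.9659 sinα=-0.2588 | (1,1) | tMaxX 0.5280 tMaxY 2.2023 | tΔX 1.0353 tΔY 3.8637
    t=0.5280 [x] (0,1) — stop
  → r_4 = 0.5280
beam 5: φ=90°, α=240°
  cosα=-0.5000 sinα=-0.8660 | (1,1) | tMaxX 1.0200 tMaxY 0.6582 | tΔX 2.0000 tΔY 1.1547
    t=0.6582 [y] (1,0) — stop
  → r_5 = 0.6582

ranges = [2.9800, 1.9705, 0.5889, 0.5280, 0.6582]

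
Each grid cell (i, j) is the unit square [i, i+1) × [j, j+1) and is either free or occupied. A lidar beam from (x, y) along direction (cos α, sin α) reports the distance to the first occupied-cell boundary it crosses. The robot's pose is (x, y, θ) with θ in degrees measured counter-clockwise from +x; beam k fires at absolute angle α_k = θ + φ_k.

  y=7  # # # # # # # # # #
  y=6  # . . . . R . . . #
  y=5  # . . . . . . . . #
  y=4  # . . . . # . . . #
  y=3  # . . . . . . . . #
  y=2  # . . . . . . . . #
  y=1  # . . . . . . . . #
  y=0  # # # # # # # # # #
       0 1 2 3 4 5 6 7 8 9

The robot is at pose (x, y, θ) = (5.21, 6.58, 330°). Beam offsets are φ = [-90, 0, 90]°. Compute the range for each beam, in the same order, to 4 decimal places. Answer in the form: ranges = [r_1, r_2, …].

beam 1: φ=-90°, α=240°
  direction (-0.5000, -0.8660); cell (5,6); t to first gridline: x 0.4200, y 0.6697 (then +2.0000 / +1.1547)
    (4,6) via x @ 0.4200
    (4,5) via y @ 0.6697
    (4,4) via y @ 1.8244
    (3,4) via x @ 2.4200
    (3,3) via y @ 2.9791
    (3,2) via y @ 4.1338
    (2,2) via x @ 4.4200
    (2,1) via y @ 5.2885
    (1,1) via x @ 6.4200
    (1,0) via y @ 6.4432  # hit
  → r_1 = 6.4432
beam 2: φ=0°, α=330°
  direction (0.8660, -0.5000); cell (5,6); t to first gridline: x 0.9122, y 1.1600 (then +1.1547 / +2.0000)
    (6,6) via x @ 0.9122
    (6,5) via y @ 1.1600
    (7,5) via x @ 2.0669
    (7,4) via y @ 3.1600
    (8,4) via x @ 3.2216
    (9,4) via x @ 4.3763  # hit
  → r_2 = 4.3763
beam 3: φ=90°, α=60°
  direction (0.5000, 0.8660); cell (5,6); t to first gridline: x 1.5800, y 0.4850 (then +2.0000 / +1.1547)
    (5,7) via y @ 0.4850  # hit
  → r_3 = 0.4850

ranges = [6.4432, 4.3763, 0.4850]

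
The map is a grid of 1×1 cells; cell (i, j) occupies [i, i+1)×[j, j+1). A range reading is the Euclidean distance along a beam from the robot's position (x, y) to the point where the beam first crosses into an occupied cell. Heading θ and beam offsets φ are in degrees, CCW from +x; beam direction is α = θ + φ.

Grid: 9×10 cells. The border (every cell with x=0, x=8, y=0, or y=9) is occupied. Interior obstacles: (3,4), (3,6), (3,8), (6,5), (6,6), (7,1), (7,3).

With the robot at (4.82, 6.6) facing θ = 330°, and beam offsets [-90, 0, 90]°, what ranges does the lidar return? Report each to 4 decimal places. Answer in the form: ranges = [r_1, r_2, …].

beam 1: φ=-90°, α=240°
  cosα=-0.5000 sinα=-0.8660 | (4,6) | tMaxX 1.6400 tMaxY 0.6928 | tΔX 2.0000 tΔY 1.1547
    t=0.6928 [y] (4,5)
    t=1.6400 [x] (3,5)
    t=1.8475 [y] (3,4) — stop
  → r_1 = 1.8475
beam 2: φ=0°, α=330°
  cosα=0.8660 sinα=-0.5000 | (4,6) | tMaxX 0.2078 tMaxY 1.2000 | tΔX 1.1547 tΔY 2.0000
    t=0.2078 [x] (5,6)
    t=1.2000 [y] (5,5)
    t=1.3625 [x] (6,5) — stop
  → r_2 = 1.3625
beam 3: φ=90°, α=60°
  cosα=0.5000 sinα=0.8660 | (4,6) | tMaxX 0.3600 tMaxY 0.4619 | tΔX 2.0000 tΔY 1.1547
    t=0.3600 [x] (5,6)
    t=0.4619 [y] (5,7)
    t=1.6166 [y] (5,8)
    t=2.3600 [x] (6,8)
    t=2.7713 [y] (6,9) — stop
  → r_3 = 2.7713

ranges = [1.8475, 1.3625, 2.7713]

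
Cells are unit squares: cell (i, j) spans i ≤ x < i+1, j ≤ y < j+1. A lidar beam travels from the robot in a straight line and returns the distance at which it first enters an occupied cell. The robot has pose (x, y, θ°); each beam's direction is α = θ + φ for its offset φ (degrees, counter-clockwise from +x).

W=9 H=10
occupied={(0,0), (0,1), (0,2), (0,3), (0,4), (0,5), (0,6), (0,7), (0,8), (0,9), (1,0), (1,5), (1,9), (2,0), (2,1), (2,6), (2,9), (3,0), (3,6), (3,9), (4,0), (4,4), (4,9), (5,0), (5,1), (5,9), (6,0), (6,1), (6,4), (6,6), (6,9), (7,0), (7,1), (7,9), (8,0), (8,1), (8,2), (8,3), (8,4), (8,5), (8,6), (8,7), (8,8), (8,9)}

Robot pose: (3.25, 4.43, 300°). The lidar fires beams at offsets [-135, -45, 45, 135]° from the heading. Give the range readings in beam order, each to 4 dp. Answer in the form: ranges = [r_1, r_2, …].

beam 1: φ=-135°, α=165°
  d=(-0.9659,0.2588)  start (3,4)  tX=0.2588 tY=2.2023  stride 1/|dx|=1.0353 1/|dy|=3.8637
    cross x-line → (2,4), t=0.2588
    cross x-line → (1,4), t=1.2941
    cross y-line → (1,5), t=2.2023 (wall)
  → r_1 = 2.2023
beam 2: φ=-45°, α=255°
  d=(-0.2588,-0.9659)  start (3,4)  tX=0.9659 tY=0.4452  stride 1/|dx|=3.8637 1/|dy|=1.0353
    cross y-line → (3,3), t=0.4452
    cross x-line → (2,3), t=0.9659
    cross y-line → (2,2), t=1.4804
    cross y-line → (2,1), t=2.5157 (wall)
  → r_2 = 2.5157
beam 3: φ=45°, α=345°
  d=(0.9659,-0.2588)  start (3,4)  tX=0.7765 tY=1.6614  stride 1/|dx|=1.0353 1/|dy|=3.8637
    cross x-line → (4,4), t=0.7765 (wall)
  → r_3 = 0.7765
beam 4: φ=135°, α=75°
  d=(0.2588,0.9659)  start (3,4)  tX=2.8978 tY=0.5901  stride 1/|dx|=3.8637 1/|dy|=1.0353
    cross y-line → (3,5), t=0.5901
    cross y-line → (3,6), t=1.6254 (wall)
  → r_4 = 1.6254

ranges = [2.2023, 2.5157, 0.7765, 1.6254]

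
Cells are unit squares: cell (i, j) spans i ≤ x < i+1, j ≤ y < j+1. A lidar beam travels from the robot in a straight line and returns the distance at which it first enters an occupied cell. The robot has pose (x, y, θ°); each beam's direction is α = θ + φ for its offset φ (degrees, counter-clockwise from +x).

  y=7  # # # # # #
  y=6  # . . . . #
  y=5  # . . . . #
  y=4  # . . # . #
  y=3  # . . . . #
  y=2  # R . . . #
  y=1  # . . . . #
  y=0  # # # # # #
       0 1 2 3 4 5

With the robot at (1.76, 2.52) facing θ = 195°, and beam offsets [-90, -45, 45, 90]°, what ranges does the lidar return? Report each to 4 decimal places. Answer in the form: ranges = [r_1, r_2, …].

ranges = [2.9364, 0.8776, 1.5200, 1.5736]

beam 1: φ=-90°, α=105°
  cosα=-0.2588 sinα=0.9659 | (1,2) | tMaxX 2.9364 tMaxY 0.4969 | tΔX 3.8637 tΔY 1.0353
    t=0.4969 [y] (1,3)
    t=1.5322 [y] (1,4)
    t=2.5675 [y] (1,5)
    t=2.9364 [x] (0,5) — stop
  → r_1 = 2.9364
beam 2: φ=-45°, α=150°
  cosα=-0.8660 sinα=0.5000 | (1,2) | tMaxX 0.8776 tMaxY 0.9600 | tΔX 1.1547 tΔY 2.0000
    t=0.8776 [x] (0,2) — stop
  → r_2 = 0.8776
beam 3: φ=45°, α=240°
  cosα=-0.5000 sinα=-0.8660 | (1,2) | tMaxX 1.5200 tMaxY 0.6004 | tΔX 2.0000 tΔY 1.1547
    t=0.6004 [y] (1,1)
    t=1.5200 [x] (0,1) — stop
  → r_3 = 1.5200
beam 4: φ=90°, α=285°
  cosα=0.2588 sinα=-0.9659 | (1,2) | tMaxX 0.9273 tMaxY 0.5383 | tΔX 3.8637 tΔY 1.0353
    t=0.5383 [y] (1,1)
    t=0.9273 [x] (2,1)
    t=1.5736 [y] (2,0) — stop
  → r_4 = 1.5736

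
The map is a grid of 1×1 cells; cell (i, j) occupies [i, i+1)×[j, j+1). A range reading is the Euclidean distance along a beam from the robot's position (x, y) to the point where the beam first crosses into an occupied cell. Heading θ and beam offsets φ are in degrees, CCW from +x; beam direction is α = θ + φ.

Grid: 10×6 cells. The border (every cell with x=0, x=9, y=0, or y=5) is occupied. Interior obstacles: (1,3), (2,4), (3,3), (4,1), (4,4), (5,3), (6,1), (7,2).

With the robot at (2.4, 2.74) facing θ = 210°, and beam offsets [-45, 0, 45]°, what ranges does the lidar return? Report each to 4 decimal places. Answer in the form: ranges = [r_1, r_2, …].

beam 1: φ=-45°, α=165°
  cosα=-0.9659 sinα=0.2588 | (2,2) | tMaxX 0.4141 tMaxY 1.0046 | tΔX 1.0353 tΔY 3.8637
    t=0.4141 [x] (1,2)
    t=1.0046 [y] (1,3) — stop
  → r_1 = 1.0046
beam 2: φ=0°, α=210°
  cosα=-0.8660 sinα=-0.5000 | (2,2) | tMaxX 0.4619 tMaxY 1.4800 | tΔX 1.1547 tΔY 2.0000
    t=0.4619 [x] (1,2)
    t=1.4800 [y] (1,1)
    t=1.6166 [x] (0,1) — stop
  → r_2 = 1.6166
beam 3: φ=45°, α=255°
  cosα=-0.2588 sinα=-0.9659 | (2,2) | tMaxX 1.5455 tMaxY 0.7661 | tΔX 3.8637 tΔY 1.0353
    t=0.7661 [y] (2,1)
    t=1.5455 [x] (1,1)
    t=1.8014 [y] (1,0) — stop
  → r_3 = 1.8014

ranges = [1.0046, 1.6166, 1.8014]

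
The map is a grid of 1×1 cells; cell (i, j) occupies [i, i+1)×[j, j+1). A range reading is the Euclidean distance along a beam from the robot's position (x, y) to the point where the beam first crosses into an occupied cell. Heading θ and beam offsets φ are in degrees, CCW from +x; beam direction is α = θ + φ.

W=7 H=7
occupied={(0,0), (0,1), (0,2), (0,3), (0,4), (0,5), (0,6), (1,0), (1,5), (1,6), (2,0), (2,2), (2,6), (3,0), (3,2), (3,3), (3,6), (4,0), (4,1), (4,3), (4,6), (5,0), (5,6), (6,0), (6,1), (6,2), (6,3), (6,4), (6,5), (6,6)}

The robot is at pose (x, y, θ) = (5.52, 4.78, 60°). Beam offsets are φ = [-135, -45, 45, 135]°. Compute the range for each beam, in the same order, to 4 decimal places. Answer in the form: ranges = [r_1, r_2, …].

ranges = [1.8546, 0.4969, 1.2630, 4.6794]

beam 1: φ=-135°, α=285°
  direction (0.2588, -0.9659); cell (5,4); t to first gridline: x 1.8546, y 0.8075 (then +3.8637 / +1.0353)
    (5,3) via y @ 0.8075
    (5,2) via y @ 1.8428
    (6,2) via x @ 1.8546  # hit
  → r_1 = 1.8546
beam 2: φ=-45°, α=15°
  direction (0.9659, 0.2588); cell (5,4); t to first gridline: x 0.4969, y 0.8500 (then +1.0353 / +3.8637)
    (6,4) via x @ 0.4969  # hit
  → r_2 = 0.4969
beam 3: φ=45°, α=105°
  direction (-0.2588, 0.9659); cell (5,4); t to first gridline: x 2.0091, y 0.2278 (then +3.8637 / +1.0353)
    (5,5) via y @ 0.2278
    (5,6) via y @ 1.2630  # hit
  → r_3 = 1.2630
beam 4: φ=135°, α=195°
  direction (-0.9659, -0.2588); cell (5,4); t to first gridline: x 0.5383, y 3.0137 (then +1.0353 / +3.8637)
    (4,4) via x @ 0.5383
    (3,4) via x @ 1.5736
    (2,4) via x @ 2.6089
    (2,3) via y @ 3.0137
    (1,3) via x @ 3.6442
    (0,3) via x @ 4.6794  # hit
  → r_4 = 4.6794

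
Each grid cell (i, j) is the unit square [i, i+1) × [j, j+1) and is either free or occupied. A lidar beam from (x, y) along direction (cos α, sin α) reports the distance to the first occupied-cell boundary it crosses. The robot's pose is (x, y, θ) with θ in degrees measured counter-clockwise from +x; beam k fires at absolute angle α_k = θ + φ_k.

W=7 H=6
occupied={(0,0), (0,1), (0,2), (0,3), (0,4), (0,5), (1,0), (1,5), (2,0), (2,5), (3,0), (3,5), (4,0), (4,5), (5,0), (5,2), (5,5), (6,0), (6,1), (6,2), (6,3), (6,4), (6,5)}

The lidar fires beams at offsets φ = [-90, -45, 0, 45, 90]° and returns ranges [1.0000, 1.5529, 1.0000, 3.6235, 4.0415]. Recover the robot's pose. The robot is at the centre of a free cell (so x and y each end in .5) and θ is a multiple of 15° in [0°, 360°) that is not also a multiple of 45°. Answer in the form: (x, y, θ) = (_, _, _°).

The pose lattice has 19·16 = 304 candidates. Test each by forward raycasting.
  (4.5, 4.5, 210°): beam 1 = 0.5774 ≠ 1.0000 ✗
  (2.5, 2.5, 330°): beam 1 = 1.7321 ≠ 1.0000 ✗
  (1.5, 3.5, 60°): beam 1 = 5.0000 ≠ 1.0000 ✗
  …
  (4.5, 1.5, 60°): r_1=1.0000, r_2=1.5529, r_3=1.0000, r_4=3.6235, r_5=4.0415 — all match ✓
No second candidate reproduces the full scan.

(x, y, θ) = (4.5, 1.5, 60°)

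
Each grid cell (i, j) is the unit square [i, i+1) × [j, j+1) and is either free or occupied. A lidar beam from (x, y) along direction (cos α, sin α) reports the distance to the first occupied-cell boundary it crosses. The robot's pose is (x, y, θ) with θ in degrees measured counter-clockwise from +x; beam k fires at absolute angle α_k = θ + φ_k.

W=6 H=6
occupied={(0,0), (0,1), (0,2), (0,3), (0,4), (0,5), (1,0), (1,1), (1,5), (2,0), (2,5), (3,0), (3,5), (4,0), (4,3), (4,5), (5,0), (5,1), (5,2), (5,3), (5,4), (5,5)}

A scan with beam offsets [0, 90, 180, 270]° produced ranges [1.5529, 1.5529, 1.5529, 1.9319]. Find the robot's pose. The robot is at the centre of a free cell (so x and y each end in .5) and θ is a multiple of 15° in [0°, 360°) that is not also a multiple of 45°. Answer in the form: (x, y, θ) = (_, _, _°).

Candidates: 14 free-cell centres × 16 headings = 224 poses. Raycast each; keep the one whose scan matches to 4 dp.
  (4.5, 2.5, 255°): beam 2 = 0.5176 ≠ 1.5529 ✗
  (2.5, 2.5, 165°): beam 3 = 2.5882 ≠ 1.5529 ✗
  (4.5, 4.5, 255°): beam 1 = 0.5176 ≠ 1.5529 ✗
  (4.5, 2.5, 60°): beam 1 = 0.5774 ≠ 1.5529 ✗
  (3.5, 1.5, 345°): beam 2 = 1.9319 ≠ 1.5529 ✗
  …
  (2.5, 3.5, 345°): r_1=1.5529, r_2=1.5529, r_3=1.5529, r_4=1.9319 — all match ✓
Only this pose fits every beam.

(x, y, θ) = (2.5, 3.5, 345°)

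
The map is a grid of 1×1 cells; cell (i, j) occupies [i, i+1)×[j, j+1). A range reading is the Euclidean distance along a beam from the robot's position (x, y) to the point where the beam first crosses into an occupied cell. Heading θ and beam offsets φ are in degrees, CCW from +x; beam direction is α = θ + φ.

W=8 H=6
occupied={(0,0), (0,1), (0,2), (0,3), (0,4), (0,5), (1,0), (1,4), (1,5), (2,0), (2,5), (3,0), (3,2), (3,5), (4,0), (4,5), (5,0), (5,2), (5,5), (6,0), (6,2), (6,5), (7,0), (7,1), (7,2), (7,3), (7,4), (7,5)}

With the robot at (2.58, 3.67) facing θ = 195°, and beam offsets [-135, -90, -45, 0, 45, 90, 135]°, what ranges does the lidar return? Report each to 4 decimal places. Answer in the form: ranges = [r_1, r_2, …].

beam 1: φ=-135°, α=60°
  cosα=0.5000 sinα=0.8660 | (2,3) | tMaxX 0.8400 tMaxY 0.3811 | tΔX 2.0000 tΔY 1.1547
    t=0.3811 [y] (2,4)
    t=0.8400 [x] (3,4)
    t=1.5358 [y] (3,5) — stop
  → r_1 = 1.5358
beam 2: φ=-90°, α=105°
  cosα=-0.2588 sinα=0.9659 | (2,3) | tMaxX 2.2409 tMaxY 0.3416 | tΔX 3.8637 tΔY 1.0353
    t=0.3416 [y] (2,4)
    t=1.3769 [y] (2,5) — stop
  → r_2 = 1.3769
beam 3: φ=-45°, α=150°
  cosα=-0.8660 sinα=0.5000 | (2,3) | tMaxX 0.6697 tMaxY 0.6600 | tΔX 1.1547 tΔY 2.0000
    t=0.6600 [y] (2,4)
    t=0.6697 [x] (1,4) — stop
  → r_3 = 0.6697
beam 4: φ=0°, α=195°
  cosα=-0.9659 sinα=-0.2588 | (2,3) | tMaxX 0.6005 tMaxY 2.5887 | tΔX 1.0353 tΔY 3.8637
    t=0.6005 [x] (1,3)
    t=1.6357 [x] (0,3) — stop
  → r_4 = 1.6357
beam 5: φ=45°, α=240°
  cosα=-0.5000 sinα=-0.8660 | (2,3) | tMaxX 1.1600 tMaxY 0.7736 | tΔX 2.0000 tΔY 1.1547
    t=0.7736 [y] (2,2)
    t=1.1600 [x] (1,2)
    t=1.9283 [y] (1,1)
    t=3.0831 [y] (1,0) — stop
  → r_5 = 3.0831
beam 6: φ=90°, α=285°
  cosα=0.2588 sinα=-0.9659 | (2,3) | tMaxX 1.6228 tMaxY 0.6936 | tΔX 3.8637 tΔY 1.0353
    t=0.6936 [y] (2,2)
    t=1.6228 [x] (3,2) — stop
  → r_6 = 1.6228
beam 7: φ=135°, α=330°
  cosα=0.8660 sinα=-0.5000 | (2,3) | tMaxX 0.4850 tMaxY 1.3400 | tΔX 1.1547 tΔY 2.0000
    t=0.4850 [x] (3,3)
    t=1.3400 [y] (3,2) — stop
  → r_7 = 1.3400

ranges = [1.5358, 1.3769, 0.6697, 1.6357, 3.0831, 1.6228, 1.3400]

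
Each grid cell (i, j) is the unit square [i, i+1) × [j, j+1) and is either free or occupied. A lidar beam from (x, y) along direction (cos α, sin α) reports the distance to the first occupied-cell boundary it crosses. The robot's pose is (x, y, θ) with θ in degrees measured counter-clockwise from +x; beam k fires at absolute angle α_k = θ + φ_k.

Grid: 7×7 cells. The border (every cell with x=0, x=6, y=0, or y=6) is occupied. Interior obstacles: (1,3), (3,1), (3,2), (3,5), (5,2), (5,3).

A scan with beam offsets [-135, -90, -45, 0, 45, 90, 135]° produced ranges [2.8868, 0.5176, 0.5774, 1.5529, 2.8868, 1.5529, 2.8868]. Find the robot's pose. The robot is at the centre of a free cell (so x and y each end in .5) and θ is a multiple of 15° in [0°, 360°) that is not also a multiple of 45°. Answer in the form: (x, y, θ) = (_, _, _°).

(x, y, θ) = (3.5, 3.5, 345°)

The pose lattice has 19·16 = 304 candidates. Test each by forward raycasting.
  (2.5, 2.5, 210°): beam 1 = 2.5882 ≠ 2.8868 ✗
  (2.5, 3.5, 150°): beam 1 = 3.6235 ≠ 2.8868 ✗
  (3.5, 4.5, 285°): beam 2 = 1.9319 ≠ 0.5176 ✗
  (5.5, 1.5, 165°): beam 1 = 0.5774 ≠ 2.8868 ✗
  (4.5, 3.5, 255°): beam 1 = 1.7321 ≠ 2.8868 ✗
  …
  (3.5, 3.5, 345°): r_1=2.8868, r_2=0.5176, r_3=0.5774, r_4=1.5529, r_5=2.8868, r_6=1.5529, r_7=2.8868 — all match ✓
Only this pose fits every beam.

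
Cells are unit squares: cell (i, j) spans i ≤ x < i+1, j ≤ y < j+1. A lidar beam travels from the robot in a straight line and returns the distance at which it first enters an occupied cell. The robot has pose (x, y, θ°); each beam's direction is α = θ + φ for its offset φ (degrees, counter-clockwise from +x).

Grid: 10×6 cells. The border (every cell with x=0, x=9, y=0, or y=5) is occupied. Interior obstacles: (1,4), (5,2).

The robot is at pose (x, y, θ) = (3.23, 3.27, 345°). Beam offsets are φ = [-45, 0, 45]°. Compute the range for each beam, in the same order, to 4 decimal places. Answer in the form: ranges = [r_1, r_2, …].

beam 1: φ=-45°, α=300°
  dir = (cos 300°, sin 300°) = (0.5000, -0.8660); from cell (3,3)
  next x-line at t=1.5400, next y-line at t=0.3118; Δt_x=2.0000, Δt_y=1.1547
    y: enter (3,2) at t=0.3118
    y: enter (3,1) at t=1.4665
    x: enter (4,1) at t=1.5400
    y: enter (4,0) at t=2.6212 ← occupied
  → r_1 = 2.6212
beam 2: φ=0°, α=345°
  dir = (cos 345°, sin 345°) = (0.9659, -0.2588); from cell (3,3)
  next x-line at t=0.7972, next y-line at t=1.0432; Δt_x=1.0353, Δt_y=3.8637
    x: enter (4,3) at t=0.7972
    y: enter (4,2) at t=1.0432
    x: enter (5,2) at t=1.8324 ← occupied
  → r_2 = 1.8324
beam 3: φ=45°, α=30°
  dir = (cos 30°, sin 30°) = (0.8660, 0.5000); from cell (3,3)
  next x-line at t=0.8891, next y-line at t=1.4600; Δt_x=1.1547, Δt_y=2.0000
    x: enter (4,3) at t=0.8891
    y: enter (4,4) at t=1.4600
    x: enter (5,4) at t=2.0438
    x: enter (6,4) at t=3.1985
    y: enter (6,5) at t=3.4600 ← occupied
  → r_3 = 3.4600

ranges = [2.6212, 1.8324, 3.4600]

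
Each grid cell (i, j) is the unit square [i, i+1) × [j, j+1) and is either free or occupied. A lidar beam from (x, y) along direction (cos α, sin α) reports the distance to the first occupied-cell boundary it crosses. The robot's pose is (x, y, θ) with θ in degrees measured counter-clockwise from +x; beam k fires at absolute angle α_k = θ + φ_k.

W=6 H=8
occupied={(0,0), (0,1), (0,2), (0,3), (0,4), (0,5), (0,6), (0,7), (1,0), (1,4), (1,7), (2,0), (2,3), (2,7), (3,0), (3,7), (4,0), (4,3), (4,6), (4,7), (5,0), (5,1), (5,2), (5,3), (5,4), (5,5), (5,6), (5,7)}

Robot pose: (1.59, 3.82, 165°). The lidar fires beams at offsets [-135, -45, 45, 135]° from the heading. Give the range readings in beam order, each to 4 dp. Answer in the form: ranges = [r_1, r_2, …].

beam 1: φ=-135°, α=30°
  cosα=0.8660 sinα=0.5000 | (1,3) | tMaxX 0.4734 tMaxY 0.3600 | tΔX 1.1547 tΔY 2.0000
    t=0.3600 [y] (1,4) — stop
  → r_1 = 0.3600
beam 2: φ=-45°, α=120°
  cosα=-0.5000 sinα=0.8660 | (1,3) | tMaxX 1.1800 tMaxY 0.2078 | tΔX 2.0000 tΔY 1.1547
    t=0.2078 [y] (1,4) — stop
  → r_2 = 0.2078
beam 3: φ=45°, α=210°
  cosα=-0.8660 sinα=-0.5000 | (1,3) | tMaxX 0.6813 tMaxY 1.6400 | tΔX 1.1547 tΔY 2.0000
    t=0.6813 [x] (0,3) — stop
  → r_3 = 0.6813
beam 4: φ=135°, α=300°
  cosα=0.5000 sinα=-0.8660 | (1,3) | tMaxX 0.8200 tMaxY 0.9469 | tΔX 2.0000 tΔY 1.1547
    t=0.8200 [x] (2,3) — stop
  → r_4 = 0.8200

ranges = [0.3600, 0.2078, 0.6813, 0.8200]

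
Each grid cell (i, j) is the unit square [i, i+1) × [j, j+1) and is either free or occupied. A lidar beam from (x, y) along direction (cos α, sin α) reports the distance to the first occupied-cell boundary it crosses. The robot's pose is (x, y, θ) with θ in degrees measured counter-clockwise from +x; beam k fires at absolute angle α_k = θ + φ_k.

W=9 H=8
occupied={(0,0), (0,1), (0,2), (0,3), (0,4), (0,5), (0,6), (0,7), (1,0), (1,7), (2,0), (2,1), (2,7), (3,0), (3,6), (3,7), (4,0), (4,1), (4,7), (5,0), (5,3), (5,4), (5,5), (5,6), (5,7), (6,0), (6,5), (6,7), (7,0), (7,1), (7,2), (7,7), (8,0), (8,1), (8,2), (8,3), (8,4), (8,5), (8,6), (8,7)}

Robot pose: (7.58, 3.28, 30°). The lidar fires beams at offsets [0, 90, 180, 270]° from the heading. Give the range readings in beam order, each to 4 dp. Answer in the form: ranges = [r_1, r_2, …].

ranges = [0.4850, 1.9861, 0.5600, 0.3233]

beam 1: φ=0°, α=30°
  d=(0.8660,0.5000)  start (7,3)  tX=0.4850 tY=1.4400  stride 1/|dx|=1.1547 1/|dy|=2.0000
    cross x-line → (8,3), t=0.4850 (wall)
  → r_1 = 0.4850
beam 2: φ=90°, α=120°
  d=(-0.5000,0.8660)  start (7,3)  tX=1.1600 tY=0.8314  stride 1/|dx|=2.0000 1/|dy|=1.1547
    cross y-line → (7,4), t=0.8314
    cross x-line → (6,4), t=1.1600
    cross y-line → (6,5), t=1.9861 (wall)
  → r_2 = 1.9861
beam 3: φ=180°, α=210°
  d=(-0.8660,-0.5000)  start (7,3)  tX=0.6697 tY=0.5600  stride 1/|dx|=1.1547 1/|dy|=2.0000
    cross y-line → (7,2), t=0.5600 (wall)
  → r_3 = 0.5600
beam 4: φ=270°, α=300°
  d=(0.5000,-0.8660)  start (7,3)  tX=0.8400 tY=0.3233  stride 1/|dx|=2.0000 1/|dy|=1.1547
    cross y-line → (7,2), t=0.3233 (wall)
  → r_4 = 0.3233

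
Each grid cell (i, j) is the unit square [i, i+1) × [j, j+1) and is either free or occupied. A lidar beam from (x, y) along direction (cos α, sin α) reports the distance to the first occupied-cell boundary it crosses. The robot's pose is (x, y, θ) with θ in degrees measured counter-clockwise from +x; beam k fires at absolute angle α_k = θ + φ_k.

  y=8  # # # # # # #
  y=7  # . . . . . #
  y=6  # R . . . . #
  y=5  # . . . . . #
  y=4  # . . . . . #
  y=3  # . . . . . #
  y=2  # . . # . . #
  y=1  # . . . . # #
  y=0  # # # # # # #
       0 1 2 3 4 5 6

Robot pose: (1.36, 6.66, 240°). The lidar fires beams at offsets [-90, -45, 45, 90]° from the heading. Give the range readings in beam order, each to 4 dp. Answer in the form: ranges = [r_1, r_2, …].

ranges = [0.4157, 0.3727, 5.8597, 5.3578]

beam 1: φ=-90°, α=150°
  dir = (cos 150°, sin 150°) = (-0.8660, 0.5000); from cell (1,6)
  next x-line at t=0.4157, next y-line at t=0.6800; Δt_x=1.1547, Δt_y=2.0000
    x: enter (0,6) at t=0.4157 ← occupied
  → r_1 = 0.4157
beam 2: φ=-45°, α=195°
  dir = (cos 195°, sin 195°) = (-0.9659, -0.2588); from cell (1,6)
  next x-line at t=0.3727, next y-line at t=2.5500; Δt_x=1.0353, Δt_y=3.8637
    x: enter (0,6) at t=0.3727 ← occupied
  → r_2 = 0.3727
beam 3: φ=45°, α=285°
  dir = (cos 285°, sin 285°) = (0.2588, -0.9659); from cell (1,6)
  next x-line at t=2.4728, next y-line at t=0.6833; Δt_x=3.8637, Δt_y=1.0353
    y: enter (1,5) at t=0.6833
    y: enter (1,4) at t=1.7186
    x: enter (2,4) at t=2.4728
    y: enter (2,3) at t=2.7538
    y: enter (2,2) at t=3.7891
    y: enter (2,1) at t=4.8244
    y: enter (2,0) at t=5.8597 ← occupied
  → r_3 = 5.8597
beam 4: φ=90°, α=330°
  dir = (cos 330°, sin 330°) = (0.8660, -0.5000); from cell (1,6)
  next x-line at t=0.7390, next y-line at t=1.3200; Δt_x=1.1547, Δt_y=2.0000
    x: enter (2,6) at t=0.7390
    y: enter (2,5) at t=1.3200
    x: enter (3,5) at t=1.8937
    x: enter (4,5) at t=3.0484
    y: enter (4,4) at t=3.3200
    x: enter (5,4) at t=4.2031
    y: enter (5,3) at t=5.3200
    x: enter (6,3) at t=5.3578 ← occupied
  → r_4 = 5.3578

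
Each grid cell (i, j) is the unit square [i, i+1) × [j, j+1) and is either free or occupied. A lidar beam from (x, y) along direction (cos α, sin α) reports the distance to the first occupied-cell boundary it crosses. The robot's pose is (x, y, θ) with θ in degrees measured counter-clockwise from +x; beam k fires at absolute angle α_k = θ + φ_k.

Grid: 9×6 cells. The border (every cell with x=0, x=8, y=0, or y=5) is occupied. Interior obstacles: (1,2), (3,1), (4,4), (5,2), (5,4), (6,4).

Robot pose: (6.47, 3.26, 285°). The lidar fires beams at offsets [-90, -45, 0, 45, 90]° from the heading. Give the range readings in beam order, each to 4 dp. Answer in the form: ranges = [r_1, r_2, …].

ranges = [1.0046, 0.9400, 2.3397, 1.7667, 1.5840]

beam 1: φ=-90°, α=195°
  direction (-0.9659, -0.2588); cell (6,3); t to first gridline: x 0.4866, y 1.0046 (then +1.0353 / +3.8637)
    (5,3) via x @ 0.4866
    (5,2) via y @ 1.0046  # hit
  → r_1 = 1.0046
beam 2: φ=-45°, α=240°
  direction (-0.5000, -0.8660); cell (6,3); t to first gridline: x 0.9400, y 0.3002 (then +2.0000 / +1.1547)
    (6,2) via y @ 0.3002
    (5,2) via x @ 0.9400  # hit
  → r_2 = 0.9400
beam 3: φ=0°, α=285°
  direction (0.2588, -0.9659); cell (6,3); t to first gridline: x 2.0478, y 0.2692 (then +3.8637 / +1.0353)
    (6,2) via y @ 0.2692
    (6,1) via y @ 1.3044
    (7,1) via x @ 2.0478
    (7,0) via y @ 2.3397  # hit
  → r_3 = 2.3397
beam 4: φ=45°, α=330°
  direction (0.8660, -0.5000); cell (6,3); t to first gridline: x 0.6120, y 0.5200 (then +1.1547 / +2.0000)
    (6,2) via y @ 0.5200
    (7,2) via x @ 0.6120
    (8,2) via x @ 1.7667  # hit
  → r_4 = 1.7667
beam 5: φ=90°, α=15°
  direction (0.9659, 0.2588); cell (6,3); t to first gridline: x 0.5487, y 2.8591 (then +1.0353 / +3.8637)
    (7,3) via x @ 0.5487
    (8,3) via x @ 1.5840  # hit
  → r_5 = 1.5840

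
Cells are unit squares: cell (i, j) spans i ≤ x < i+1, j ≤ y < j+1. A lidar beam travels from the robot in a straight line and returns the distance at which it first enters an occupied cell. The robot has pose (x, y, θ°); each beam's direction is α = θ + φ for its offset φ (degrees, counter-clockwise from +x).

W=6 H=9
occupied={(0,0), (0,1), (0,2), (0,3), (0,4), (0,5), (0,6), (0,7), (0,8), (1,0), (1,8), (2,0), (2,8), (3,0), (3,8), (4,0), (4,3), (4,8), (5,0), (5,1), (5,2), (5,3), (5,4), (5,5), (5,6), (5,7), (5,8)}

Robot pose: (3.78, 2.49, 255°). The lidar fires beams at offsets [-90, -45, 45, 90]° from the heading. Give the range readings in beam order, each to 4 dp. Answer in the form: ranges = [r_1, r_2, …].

ranges = [2.8781, 2.9800, 1.7205, 1.2630]

beam 1: φ=-90°, α=165°
  cosα=-0.9659 sinα=0.2588 | (3,2) | tMaxX 0.8075 tMaxY 1.9705 | tΔX 1.0353 tΔY 3.8637
    t=0.8075 [x] (2,2)
    t=1.8428 [x] (1,2)
    t=1.9705 [y] (1,3)
    t=2.8781 [x] (0,3) — stop
  → r_1 = 2.8781
beam 2: φ=-45°, α=210°
  cosα=-0.8660 sinα=-0.5000 | (3,2) | tMaxX 0.9007 tMaxY 0.9800 | tΔX 1.1547 tΔY 2.0000
    t=0.9007 [x] (2,2)
    t=0.9800 [y] (2,1)
    t=2.0554 [x] (1,1)
    t=2.9800 [y] (1,0) — stop
  → r_2 = 2.9800
beam 3: φ=45°, α=300°
  cosα=0.5000 sinα=-0.8660 | (3,2) | tMaxX 0.4400 tMaxY 0.5658 | tΔX 2.0000 tΔY 1.1547
    t=0.4400 [x] (4,2)
    t=0.5658 [y] (4,1)
    t=1.7205 [y] (4,0) — stop
  → r_3 = 1.7205
beam 4: φ=90°, α=345°
  cosα=0.9659 sinα=-0.2588 | (3,2) | tMaxX 0.2278 tMaxY 1.8932 | tΔX 1.0353 tΔY 3.8637
    t=0.2278 [x] (4,2)
    t=1.2630 [x] (5,2) — stop
  → r_4 = 1.2630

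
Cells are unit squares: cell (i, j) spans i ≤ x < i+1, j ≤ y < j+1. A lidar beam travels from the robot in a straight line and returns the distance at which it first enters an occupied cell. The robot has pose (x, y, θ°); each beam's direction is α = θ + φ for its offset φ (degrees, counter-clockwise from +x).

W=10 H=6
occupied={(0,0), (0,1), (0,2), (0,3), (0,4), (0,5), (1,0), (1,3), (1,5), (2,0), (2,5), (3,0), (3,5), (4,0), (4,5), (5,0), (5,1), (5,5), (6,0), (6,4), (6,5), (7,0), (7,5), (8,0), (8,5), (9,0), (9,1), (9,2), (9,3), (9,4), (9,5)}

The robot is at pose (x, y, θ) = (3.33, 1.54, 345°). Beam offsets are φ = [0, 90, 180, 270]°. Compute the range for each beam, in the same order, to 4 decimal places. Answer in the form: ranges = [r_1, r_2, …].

ranges = [1.7289, 3.5821, 2.4122, 0.5590]

beam 1: φ=0°, α=345°
  dir = (cos 345°, sin 345°) = (0.9659, -0.2588); from cell (3,1)
  next x-line at t=0.6936, next y-line at t=2.0864; Δt_x=1.0353, Δt_y=3.8637
    x: enter (4,1) at t=0.6936
    x: enter (5,1) at t=1.7289 ← occupied
  → r_1 = 1.7289
beam 2: φ=90°, α=75°
  dir = (cos 75°, sin 75°) = (0.2588, 0.9659); from cell (3,1)
  next x-line at t=2.5887, next y-line at t=0.4762; Δt_x=3.8637, Δt_y=1.0353
    y: enter (3,2) at t=0.4762
    y: enter (3,3) at t=1.5115
    y: enter (3,4) at t=2.5468
    x: enter (4,4) at t=2.5887
    y: enter (4,5) at t=3.5821 ← occupied
  → r_2 = 3.5821
beam 3: φ=180°, α=165°
  dir = (cos 165°, sin 165°) = (-0.9659, 0.2588); from cell (3,1)
  next x-line at t=0.3416, next y-line at t=1.7773; Δt_x=1.0353, Δt_y=3.8637
    x: enter (2,1) at t=0.3416
    x: enter (1,1) at t=1.3769
    y: enter (1,2) at t=1.7773
    x: enter (0,2) at t=2.4122 ← occupied
  → r_3 = 2.4122
beam 4: φ=270°, α=255°
  dir = (cos 255°, sin 255°) = (-0.2588, -0.9659); from cell (3,1)
  next x-line at t=1.2750, next y-line at t=0.5590; Δt_x=3.8637, Δt_y=1.0353
    y: enter (3,0) at t=0.5590 ← occupied
  → r_4 = 0.5590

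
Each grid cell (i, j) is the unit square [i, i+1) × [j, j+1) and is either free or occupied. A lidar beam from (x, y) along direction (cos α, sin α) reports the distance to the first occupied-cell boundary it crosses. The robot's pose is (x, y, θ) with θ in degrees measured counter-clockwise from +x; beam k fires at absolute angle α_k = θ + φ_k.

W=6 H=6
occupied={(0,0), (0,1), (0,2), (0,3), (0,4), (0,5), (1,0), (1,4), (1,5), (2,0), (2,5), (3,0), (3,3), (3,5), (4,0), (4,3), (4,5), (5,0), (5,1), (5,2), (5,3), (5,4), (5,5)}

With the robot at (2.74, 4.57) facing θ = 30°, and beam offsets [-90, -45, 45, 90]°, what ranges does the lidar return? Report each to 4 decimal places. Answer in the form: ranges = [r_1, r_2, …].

ranges = [0.6582, 2.2023, 0.4452, 0.4965]

beam 1: φ=-90°, α=300°
  cosα=0.5000 sinα=-0.8660 | (2,4) | tMaxX 0.5200 tMaxY 0.6582 | tΔX 2.0000 tΔY 1.1547
    t=0.5200 [x] (3,4)
    t=0.6582 [y] (3,3) — stop
  → r_1 = 0.6582
beam 2: φ=-45°, α=345°
  cosα=0.9659 sinα=-0.2588 | (2,4) | tMaxX 0.2692 tMaxY 2.2023 | tΔX 1.0353 tΔY 3.8637
    t=0.2692 [x] (3,4)
    t=1.3044 [x] (4,4)
    t=2.2023 [y] (4,3) — stop
  → r_2 = 2.2023
beam 3: φ=45°, α=75°
  cosα=0.2588 sinα=0.9659 | (2,4) | tMaxX 1.0046 tMaxY 0.4452 | tΔX 3.8637 tΔY 1.0353
    t=0.4452 [y] (2,5) — stop
  → r_3 = 0.4452
beam 4: φ=90°, α=120°
  cosα=-0.5000 sinα=0.8660 | (2,4) | tMaxX 1.4800 tMaxY 0.4965 | tΔX 2.0000 tΔY 1.1547
    t=0.4965 [y] (2,5) — stop
  → r_4 = 0.4965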